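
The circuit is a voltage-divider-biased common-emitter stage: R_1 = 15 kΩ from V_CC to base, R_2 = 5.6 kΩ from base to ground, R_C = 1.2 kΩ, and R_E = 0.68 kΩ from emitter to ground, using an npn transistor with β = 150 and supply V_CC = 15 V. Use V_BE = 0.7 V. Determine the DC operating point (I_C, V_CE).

Thevenize the base divider: V_Th = V_CC·R_2/(R_1+R_2) = 15×5.6/20.6 = 4.08 V, R_Th = R_1‖R_2 = 4.08 kΩ.
Base-emitter loop: V_Th = I_B·R_Th + V_BE + (β+1)I_B·R_E, so I_B = (4.08 − 0.7) / (4.08 + 151×0.68) = 0.0316 mA.
I_C = β·I_B = 150×0.0316 = 4.75 mA, and I_E = (β+1)I_B = 4.78 mA.
V_CE = V_CC − I_C·R_C − I_E·R_E = 15 − 4.75×1.2 − 4.78×0.68 = 6.06 V.
V_CE = 6.06 V > 0.2 V confirms active-region operation.

I_C ≈ 4.7 mA, V_CE ≈ 6.1 V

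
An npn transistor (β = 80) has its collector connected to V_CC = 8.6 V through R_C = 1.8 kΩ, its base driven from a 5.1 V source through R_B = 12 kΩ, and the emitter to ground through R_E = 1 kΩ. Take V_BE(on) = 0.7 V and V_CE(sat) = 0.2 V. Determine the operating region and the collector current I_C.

saturation; I_C ≈ 3 mA

Assume active: I_B = (5.1 − 0.7)/(12 + 81×1) = 0.0473 mA, I_C = β·I_B = 3.78 mA.
Then V_CE = 8.6 − 3.78×1.8 − 3.83×1 = -2.05 V < 0.2 V — the active assumption fails.
Re-solve with V_CE = 0.2 V. KCL at the emitter: V_E/R_E = (V_BB−0.7−V_E)/R_B + (V_CC−0.2−V_E)/R_C, giving V_E = 3.07 V.
I_C = (V_CC − 0.2 − V_E)/R_C = (8.4 − 3.07)/1.8 = 2.96 mA.
Check: I_B = (4.4 − 3.07)/12 = 0.111 mA, and β·I_B = 8.86 mA > I_C, confirming saturation.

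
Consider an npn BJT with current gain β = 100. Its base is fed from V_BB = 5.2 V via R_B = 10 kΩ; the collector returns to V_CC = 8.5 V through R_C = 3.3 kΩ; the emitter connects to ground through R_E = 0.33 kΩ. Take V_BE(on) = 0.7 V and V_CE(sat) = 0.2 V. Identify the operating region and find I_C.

saturation; I_C ≈ 2.3 mA

Assume active: I_B = (5.2 − 0.7)/(10 + 101×0.33) = 0.104 mA, I_C = β·I_B = 10.4 mA.
Then V_CE = 8.5 − 10.4×3.3 − 10.5×0.33 = -29.2 V < 0.2 V — the active assumption fails.
Re-solve with V_CE = 0.2 V. KCL at the emitter: V_E/R_E = (V_BB−0.7−V_E)/R_B + (V_CC−0.2−V_E)/R_C, giving V_E = 0.864 V.
I_C = (V_CC − 0.2 − V_E)/R_C = (8.3 − 0.864)/3.3 = 2.25 mA.
Check: I_B = (4.5 − 0.864)/10 = 0.364 mA, and β·I_B = 36.4 mA > I_C, confirming saturation.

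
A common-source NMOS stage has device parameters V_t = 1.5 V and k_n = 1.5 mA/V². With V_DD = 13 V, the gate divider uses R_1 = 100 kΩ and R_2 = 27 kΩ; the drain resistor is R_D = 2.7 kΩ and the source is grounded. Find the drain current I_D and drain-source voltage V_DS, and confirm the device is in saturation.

V_G = V_DD·R_2/(R_1+R_2) = 13×27/127 = 2.76 V. With the source grounded, V_GS = V_G = 2.76 V.
Assume saturation: I_D = (k_n/2)(V_GS − V_t)² = (1.5/2)×(2.76 − 1.5)² = 0.75×1.26² = 1.2 mA.
V_DS = V_DD − I_D·R_D = 13 − 1.2×2.7 = 9.77 V.
Saturation requires V_DS ≥ V_GS − V_t = 1.26 V; 9.77 ≥ 1.26 ✓.

I_D ≈ 1.2 mA, V_DS ≈ 9.8 V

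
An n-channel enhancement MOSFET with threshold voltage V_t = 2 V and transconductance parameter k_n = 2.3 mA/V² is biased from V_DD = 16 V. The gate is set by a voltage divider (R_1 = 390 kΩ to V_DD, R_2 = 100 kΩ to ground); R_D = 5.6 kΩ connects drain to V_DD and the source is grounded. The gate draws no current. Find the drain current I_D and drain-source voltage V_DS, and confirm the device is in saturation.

V_G = V_DD·R_2/(R_1+R_2) = 16×100/490 = 3.27 V. With the source grounded, V_GS = V_G = 3.27 V.
Assume saturation: I_D = (k_n/2)(V_GS − V_t)² = (2.3/2)×(3.27 − 2)² = 1.15×1.27² = 1.84 mA.
V_DS = V_DD − I_D·R_D = 16 − 1.84×5.6 = 5.69 V.
Saturation requires V_DS ≥ V_GS − V_t = 1.27 V; 5.69 ≥ 1.27 ✓.

I_D ≈ 1.8 mA, V_DS ≈ 5.7 V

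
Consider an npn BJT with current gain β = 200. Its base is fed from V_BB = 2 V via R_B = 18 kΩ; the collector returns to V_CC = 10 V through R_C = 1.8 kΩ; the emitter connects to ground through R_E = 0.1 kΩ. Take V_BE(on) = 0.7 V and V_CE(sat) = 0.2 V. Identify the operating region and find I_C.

saturation; I_C ≈ 5.2 mA

Assume active: I_B = (2 − 0.7)/(18 + 201×0.1) = 0.0341 mA, I_C = β·I_B = 6.82 mA.
Then V_CE = 10 − 6.82×1.8 − 6.86×0.1 = -2.97 V < 0.2 V — the active assumption fails.
Re-solve with V_CE = 0.2 V. KCL at the emitter: V_E/R_E = (V_BB−0.7−V_E)/R_B + (V_CC−0.2−V_E)/R_C, giving V_E = 0.52 V.
I_C = (V_CC − 0.2 − V_E)/R_C = (9.8 − 0.52)/1.8 = 5.16 mA.
Check: I_B = (1.3 − 0.52)/18 = 0.0433 mA, and β·I_B = 8.67 mA > I_C, confirming saturation.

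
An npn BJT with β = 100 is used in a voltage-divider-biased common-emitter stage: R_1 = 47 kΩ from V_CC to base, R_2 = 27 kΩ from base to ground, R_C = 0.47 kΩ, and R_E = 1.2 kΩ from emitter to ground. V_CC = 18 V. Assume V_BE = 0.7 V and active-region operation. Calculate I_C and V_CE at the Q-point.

I_C ≈ 4.2 mA, V_CE ≈ 11 V

Thevenize the base divider: V_Th = V_CC·R_2/(R_1+R_2) = 18×27/74 = 6.57 V, R_Th = R_1‖R_2 = 17.1 kΩ.
Base-emitter loop: V_Th = I_B·R_Th + V_BE + (β+1)I_B·R_E, so I_B = (6.57 − 0.7) / (17.1 + 101×1.2) = 0.0424 mA.
I_C = β·I_B = 100×0.0424 = 4.24 mA, and I_E = (β+1)I_B = 4.28 mA.
V_CE = V_CC − I_C·R_C − I_E·R_E = 18 − 4.24×0.47 − 4.28×1.2 = 10.9 V.
V_CE = 10.9 V > 0.2 V confirms active-region operation.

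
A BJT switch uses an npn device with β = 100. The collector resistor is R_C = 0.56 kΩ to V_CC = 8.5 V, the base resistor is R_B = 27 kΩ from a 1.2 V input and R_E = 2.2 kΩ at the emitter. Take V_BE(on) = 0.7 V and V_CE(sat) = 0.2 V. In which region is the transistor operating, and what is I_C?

Assume active. Base-emitter loop: I_B = (V_BB − V_BE)/(R_B + (β+1)R_E) = (1.2 − 0.7)/(27 + 101×2.2) = 0.00201 mA.
I_C = β·I_B = 100×0.00201 = 0.201 mA.
V_CE = V_CC − I_C·R_C − I_E·R_E = 8.5 − 0.201×0.56 − 0.203×2.2 = 7.94 V > V_CE(sat), so the active-region assumption holds.

active; I_C ≈ 0.2 mA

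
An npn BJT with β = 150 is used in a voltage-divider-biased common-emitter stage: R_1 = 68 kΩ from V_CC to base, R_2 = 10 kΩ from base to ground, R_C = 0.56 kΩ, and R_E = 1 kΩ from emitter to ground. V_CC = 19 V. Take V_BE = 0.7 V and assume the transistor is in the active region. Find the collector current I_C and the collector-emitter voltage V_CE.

Thevenize the base divider: V_Th = V_CC·R_2/(R_1+R_2) = 19×10/78 = 2.44 V, R_Th = R_1‖R_2 = 8.72 kΩ.
Base-emitter loop: V_Th = I_B·R_Th + V_BE + (β+1)I_B·R_E, so I_B = (2.44 − 0.7) / (8.72 + 151×1) = 0.0109 mA.
I_C = β·I_B = 150×0.0109 = 1.63 mA, and I_E = (β+1)I_B = 1.64 mA.
V_CE = V_CC − I_C·R_C − I_E·R_E = 19 − 1.63×0.56 − 1.64×1 = 16.4 V.
V_CE = 16.4 V > 0.2 V confirms active-region operation.

I_C ≈ 1.6 mA, V_CE ≈ 16 V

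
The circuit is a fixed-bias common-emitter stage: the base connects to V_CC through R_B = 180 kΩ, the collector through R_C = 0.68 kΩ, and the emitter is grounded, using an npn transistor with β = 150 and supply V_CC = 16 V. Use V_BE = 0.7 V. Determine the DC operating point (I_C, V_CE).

I_C ≈ 13 mA, V_CE ≈ 7.3 V

Base loop: V_CC = I_B·R_B + V_BE, so I_B = (16 − 0.7)/180 kΩ = 0.085 mA.
In the active region I_C = β·I_B = 150 × 0.085 = 12.8 mA.
Collector loop: V_CE = V_CC − I_C·R_C = 16 − 12.8×0.68 = 7.33 V.
Since V_CE = 7.33 V > V_CE(sat) ≈ 0.2 V, the transistor is in the active region as assumed.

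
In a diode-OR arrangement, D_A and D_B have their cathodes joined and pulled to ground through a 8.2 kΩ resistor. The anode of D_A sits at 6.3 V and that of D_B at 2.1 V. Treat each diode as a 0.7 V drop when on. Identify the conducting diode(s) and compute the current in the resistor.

Assume both conduct. Then node N would need to be at both 6.3−0.7 = 5.6 V and 2.1−0.7 = 1.4 V, which is impossible.
Assume only D_A conducts: V_N = 6.3 − 0.7 = 5.6 V, so I_R = 5.6/8.2 = 0.683 mA.
Check D_B: its anode-to-cathode voltage is 2.1 − 5.6 = -3.5 V < 0.7 V, so it is off. The assumption is consistent.

Only D_A conducts; I_R ≈ 0.68 mA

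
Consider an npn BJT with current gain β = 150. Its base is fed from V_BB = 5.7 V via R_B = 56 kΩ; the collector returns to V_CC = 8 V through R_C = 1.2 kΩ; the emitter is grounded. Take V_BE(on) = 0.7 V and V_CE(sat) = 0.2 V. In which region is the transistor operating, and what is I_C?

saturation; I_C ≈ 6.5 mA

Assume active: I_B = (5.7 − 0.7)/56 = 0.0893 mA, giving I_C = β·I_B = 13.4 mA.
But then V_CE = 8 − 13.4×1.2 = -8.07 V < V_CE(sat) = 0.2 V — impossible in the active region.
So the transistor is saturated. With V_CE = 0.2 V, I_C = (V_CC − 0.2)/R_C = 7.8/1.2 = 6.5 mA.
Check: β·I_B = 13.4 mA > I_C = 6.5 mA, confirming saturation.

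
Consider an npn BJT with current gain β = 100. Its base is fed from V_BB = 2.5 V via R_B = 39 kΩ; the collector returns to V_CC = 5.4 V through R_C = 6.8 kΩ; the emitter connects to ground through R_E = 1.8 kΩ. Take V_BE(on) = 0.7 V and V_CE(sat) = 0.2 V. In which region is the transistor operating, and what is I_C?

Assume active: I_B = (2.5 − 0.7)/(39 + 101×1.8) = 0.00815 mA, I_C = β·I_B = 0.815 mA.
Then V_CE = 5.4 − 0.815×6.8 − 0.823×1.8 = -1.63 V < 0.2 V — the active assumption fails.
Re-solve with V_CE = 0.2 V. KCL at the emitter: V_E/R_E = (V_BB−0.7−V_E)/R_B + (V_CC−0.2−V_E)/R_C, giving V_E = 1.11 V.
I_C = (V_CC − 0.2 − V_E)/R_C = (5.2 − 1.11)/6.8 = 0.601 mA.
Check: I_B = (1.8 − 1.11)/39 = 0.0176 mA, and β·I_B = 1.76 mA > I_C, confirming saturation.

saturation; I_C ≈ 0.6 mA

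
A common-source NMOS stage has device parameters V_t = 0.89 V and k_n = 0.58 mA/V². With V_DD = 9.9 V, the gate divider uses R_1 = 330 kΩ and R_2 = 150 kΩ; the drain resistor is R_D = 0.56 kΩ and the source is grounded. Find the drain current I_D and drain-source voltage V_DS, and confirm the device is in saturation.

V_G = V_DD·R_2/(R_1+R_2) = 9.9×150/480 = 3.09 V. With the source grounded, V_GS = V_G = 3.09 V.
Assume saturation: I_D = (k_n/2)(V_GS − V_t)² = (0.58/2)×(3.09 − 0.89)² = 0.29×2.2² = 1.41 mA.
V_DS = V_DD − I_D·R_D = 9.9 − 1.41×0.56 = 9.11 V.
Saturation requires V_DS ≥ V_GS − V_t = 2.2 V; 9.11 ≥ 2.2 ✓.

I_D ≈ 1.4 mA, V_DS ≈ 9.1 V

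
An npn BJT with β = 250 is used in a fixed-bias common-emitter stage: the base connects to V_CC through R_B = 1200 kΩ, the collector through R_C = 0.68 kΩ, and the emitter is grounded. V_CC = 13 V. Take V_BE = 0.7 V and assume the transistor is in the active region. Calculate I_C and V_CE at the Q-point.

I_C ≈ 2.6 mA, V_CE ≈ 11 V

Base loop: V_CC = I_B·R_B + V_BE, so I_B = (13 − 0.7)/1200 kΩ = 0.0103 mA.
In the active region I_C = β·I_B = 250 × 0.0103 = 2.56 mA.
Collector loop: V_CE = V_CC − I_C·R_C = 13 − 2.56×0.68 = 11.3 V.
Since V_CE = 11.3 V > V_CE(sat) ≈ 0.2 V, the transistor is in the active region as assumed.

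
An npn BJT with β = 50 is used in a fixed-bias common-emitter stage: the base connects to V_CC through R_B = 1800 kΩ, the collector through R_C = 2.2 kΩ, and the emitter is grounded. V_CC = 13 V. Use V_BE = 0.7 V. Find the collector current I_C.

Base loop: V_CC = I_B·R_B + V_BE, so I_B = (13 − 0.7)/1800 kΩ = 0.00683 mA.
In the active region I_C = β·I_B = 50 × 0.00683 = 0.342 mA.
Collector loop: V_CE = V_CC − I_C·R_C = 13 − 0.342×2.2 = 12.2 V.
Since V_CE = 12.2 V > V_CE(sat) ≈ 0.2 V, the transistor is in the active region as assumed.

I_C ≈ 0.34 mA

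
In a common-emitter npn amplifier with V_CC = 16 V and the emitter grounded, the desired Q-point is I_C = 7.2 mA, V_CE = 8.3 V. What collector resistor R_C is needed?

R_C ≈ 1.1 kΩ

Collector loop: V_CC = I_C·R_C + V_CE.
R_C = (V_CC − V_CE)/I_C = (16 − 8.3)/7.2 = 1.07 kΩ.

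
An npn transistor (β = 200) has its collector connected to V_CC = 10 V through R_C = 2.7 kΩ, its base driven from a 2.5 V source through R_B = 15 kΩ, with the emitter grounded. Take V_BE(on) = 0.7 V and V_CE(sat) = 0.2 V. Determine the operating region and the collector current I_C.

Assume active: I_B = (2.5 − 0.7)/15 = 0.12 mA, giving I_C = β·I_B = 24 mA.
But then V_CE = 10 − 24×2.7 = -54.8 V < V_CE(sat) = 0.2 V — impossible in the active region.
So the transistor is saturated. With V_CE = 0.2 V, I_C = (V_CC − 0.2)/R_C = 9.8/2.7 = 3.63 mA.
Check: β·I_B = 24 mA > I_C = 3.63 mA, confirming saturation.

saturation; I_C ≈ 3.6 mA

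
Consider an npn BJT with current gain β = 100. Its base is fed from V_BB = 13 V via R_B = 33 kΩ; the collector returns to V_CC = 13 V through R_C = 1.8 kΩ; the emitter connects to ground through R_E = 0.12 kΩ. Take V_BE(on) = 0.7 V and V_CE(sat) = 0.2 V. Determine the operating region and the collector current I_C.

saturation; I_C ≈ 6.6 mA

Assume active: I_B = (13 − 0.7)/(33 + 101×0.12) = 0.273 mA, I_C = β·I_B = 27.3 mA.
Then V_CE = 13 − 27.3×1.8 − 27.5×0.12 = -39.4 V < 0.2 V — the active assumption fails.
Re-solve with V_CE = 0.2 V. KCL at the emitter: V_E/R_E = (V_BB−0.7−V_E)/R_B + (V_CC−0.2−V_E)/R_C, giving V_E = 0.839 V.
I_C = (V_CC − 0.2 − V_E)/R_C = (12.8 − 0.839)/1.8 = 6.64 mA.
Check: I_B = (12.3 − 0.839)/33 = 0.347 mA, and β·I_B = 34.7 mA > I_C, confirming saturation.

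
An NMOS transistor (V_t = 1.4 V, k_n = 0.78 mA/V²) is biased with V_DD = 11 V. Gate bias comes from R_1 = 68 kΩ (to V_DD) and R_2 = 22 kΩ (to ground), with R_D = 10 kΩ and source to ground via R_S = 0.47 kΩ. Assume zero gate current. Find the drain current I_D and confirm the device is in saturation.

V_G = V_DD·R_2/(R_1+R_2) = 11×22/90 = 2.69 V.
Assume saturation: I_D = (k_n/2)(V_GS − V_t)² with V_GS = V_G − I_D·R_S = 2.69 − 0.47·I_D.
Substituting gives 0.0862·I_D² − 1.47·I_D + 0.648 = 0, with roots I_D = 0.452 or 16.6 mA.
The root I_D = 16.6 mA gives V_GS = -5.13 V ≤ V_t, so take I_D = 0.452 mA.
Then V_GS = 2.48 V and V_DS = V_DD − I_D(R_D+R_S) = 11 − 0.452×10.5 = 6.27 V.
Saturation requires V_DS ≥ V_GS − V_t = 1.08 V; 6.27 ≥ 1.08 ✓.

I_D ≈ 0.45 mA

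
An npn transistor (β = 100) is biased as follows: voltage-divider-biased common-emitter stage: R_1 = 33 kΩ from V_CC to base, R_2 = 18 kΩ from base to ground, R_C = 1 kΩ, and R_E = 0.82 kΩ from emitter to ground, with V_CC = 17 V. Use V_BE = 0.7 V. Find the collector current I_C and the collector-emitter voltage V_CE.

Thevenize the base divider: V_Th = V_CC·R_2/(R_1+R_2) = 17×18/51 = 6 V, R_Th = R_1‖R_2 = 11.6 kΩ.
Base-emitter loop: V_Th = I_B·R_Th + V_BE + (β+1)I_B·R_E, so I_B = (6 − 0.7) / (11.6 + 101×0.82) = 0.0561 mA.
I_C = β·I_B = 100×0.0561 = 5.61 mA, and I_E = (β+1)I_B = 5.67 mA.
V_CE = V_CC − I_C·R_C − I_E·R_E = 17 − 5.61×1 − 5.67×0.82 = 6.74 V.
V_CE = 6.74 V > 0.2 V confirms active-region operation.

I_C ≈ 5.6 mA, V_CE ≈ 6.7 V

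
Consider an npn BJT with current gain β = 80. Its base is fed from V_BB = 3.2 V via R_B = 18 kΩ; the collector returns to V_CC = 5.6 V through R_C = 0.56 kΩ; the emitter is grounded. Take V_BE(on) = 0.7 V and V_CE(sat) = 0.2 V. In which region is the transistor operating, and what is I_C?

Assume active: I_B = (3.2 − 0.7)/18 = 0.139 mA, giving I_C = β·I_B = 11.1 mA.
But then V_CE = 5.6 − 11.1×0.56 = -0.622 V < V_CE(sat) = 0.2 V — impossible in the active region.
So the transistor is saturated. With V_CE = 0.2 V, I_C = (V_CC − 0.2)/R_C = 5.4/0.56 = 9.64 mA.
Check: β·I_B = 11.1 mA > I_C = 9.64 mA, confirming saturation.

saturation; I_C ≈ 9.6 mA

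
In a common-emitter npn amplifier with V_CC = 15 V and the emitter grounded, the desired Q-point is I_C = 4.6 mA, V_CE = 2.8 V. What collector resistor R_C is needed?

R_C ≈ 2.7 kΩ

Collector loop: V_CC = I_C·R_C + V_CE.
R_C = (V_CC − V_CE)/I_C = (15 − 2.8)/4.6 = 2.65 kΩ.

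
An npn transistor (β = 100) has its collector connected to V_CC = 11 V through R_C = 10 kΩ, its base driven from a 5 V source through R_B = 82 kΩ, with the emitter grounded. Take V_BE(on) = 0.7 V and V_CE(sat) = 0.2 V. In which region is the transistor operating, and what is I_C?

saturation; I_C ≈ 1.1 mA

Assume active: I_B = (5 − 0.7)/82 = 0.0524 mA, giving I_C = β·I_B = 5.24 mA.
But then V_CE = 11 − 5.24×10 = -41.4 V < V_CE(sat) = 0.2 V — impossible in the active region.
So the transistor is saturated. With V_CE = 0.2 V, I_C = (V_CC − 0.2)/R_C = 10.8/10 = 1.08 mA.
Check: β·I_B = 5.24 mA > I_C = 1.08 mA, confirming saturation.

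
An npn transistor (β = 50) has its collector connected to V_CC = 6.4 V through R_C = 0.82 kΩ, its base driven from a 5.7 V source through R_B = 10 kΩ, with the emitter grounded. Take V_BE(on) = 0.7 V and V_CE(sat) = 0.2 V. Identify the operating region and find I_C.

Assume active: I_B = (5.7 − 0.7)/10 = 0.5 mA, giving I_C = β·I_B = 25 mA.
But then V_CE = 6.4 − 25×0.82 = -14.1 V < V_CE(sat) = 0.2 V — impossible in the active region.
So the transistor is saturated. With V_CE = 0.2 V, I_C = (V_CC − 0.2)/R_C = 6.2/0.82 = 7.56 mA.
Check: β·I_B = 25 mA > I_C = 7.56 mA, confirming saturation.

saturation; I_C ≈ 7.6 mA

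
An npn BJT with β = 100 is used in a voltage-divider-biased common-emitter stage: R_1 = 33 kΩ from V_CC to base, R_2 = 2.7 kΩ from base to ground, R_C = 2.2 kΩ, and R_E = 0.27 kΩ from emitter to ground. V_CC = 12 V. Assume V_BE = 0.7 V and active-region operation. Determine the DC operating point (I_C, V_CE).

Thevenize the base divider: V_Th = V_CC·R_2/(R_1+R_2) = 12×2.7/35.7 = 0.908 V, R_Th = R_1‖R_2 = 2.5 kΩ.
Base-emitter loop: V_Th = I_B·R_Th + V_BE + (β+1)I_B·R_E, so I_B = (0.908 − 0.7) / (2.5 + 101×0.27) = 0.00697 mA.
I_C = β·I_B = 100×0.00697 = 0.697 mA, and I_E = (β+1)I_B = 0.704 mA.
V_CE = V_CC − I_C·R_C − I_E·R_E = 12 − 0.697×2.2 − 0.704×0.27 = 10.3 V.
V_CE = 10.3 V > 0.2 V confirms active-region operation.

I_C ≈ 0.7 mA, V_CE ≈ 10 V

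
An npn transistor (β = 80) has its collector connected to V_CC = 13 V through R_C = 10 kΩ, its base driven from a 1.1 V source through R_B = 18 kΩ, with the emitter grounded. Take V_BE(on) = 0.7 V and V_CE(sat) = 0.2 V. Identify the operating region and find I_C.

saturation; I_C ≈ 1.3 mA

Assume active: I_B = (1.1 − 0.7)/18 = 0.0222 mA, giving I_C = β·I_B = 1.78 mA.
But then V_CE = 13 − 1.78×10 = -4.78 V < V_CE(sat) = 0.2 V — impossible in the active region.
So the transistor is saturated. With V_CE = 0.2 V, I_C = (V_CC − 0.2)/R_C = 12.8/10 = 1.28 mA.
Check: β·I_B = 1.78 mA > I_C = 1.28 mA, confirming saturation.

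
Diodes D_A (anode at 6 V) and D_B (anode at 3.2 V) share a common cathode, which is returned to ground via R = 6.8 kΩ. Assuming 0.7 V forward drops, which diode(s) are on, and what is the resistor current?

Assume both conduct. Then node N would need to be at both 6−0.7 = 5.3 V and 3.2−0.7 = 2.5 V, which is impossible.
Assume only D_A conducts: V_N = 6 − 0.7 = 5.3 V, so I_R = 5.3/6.8 = 0.779 mA.
Check D_B: its anode-to-cathode voltage is 3.2 − 5.3 = -2.1 V < 0.7 V, so it is off. The assumption is consistent.

Only D_A conducts; I_R ≈ 0.78 mA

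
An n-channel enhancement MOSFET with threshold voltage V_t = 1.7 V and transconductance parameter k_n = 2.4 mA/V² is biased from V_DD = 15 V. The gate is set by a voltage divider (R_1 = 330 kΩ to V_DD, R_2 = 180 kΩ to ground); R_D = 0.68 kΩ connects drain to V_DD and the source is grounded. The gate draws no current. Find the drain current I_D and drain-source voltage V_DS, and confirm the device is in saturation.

V_G = V_DD·R_2/(R_1+R_2) = 15×180/510 = 5.29 V. With the source grounded, V_GS = V_G = 5.29 V.
Assume saturation: I_D = (k_n/2)(V_GS − V_t)² = (2.4/2)×(5.29 − 1.7)² = 1.2×3.59² = 15.5 mA.
V_DS = V_DD − I_D·R_D = 15 − 15.5×0.68 = 4.46 V.
Saturation requires V_DS ≥ V_GS − V_t = 3.59 V; 4.46 ≥ 3.59 ✓.

I_D ≈ 16 mA, V_DS ≈ 4.5 V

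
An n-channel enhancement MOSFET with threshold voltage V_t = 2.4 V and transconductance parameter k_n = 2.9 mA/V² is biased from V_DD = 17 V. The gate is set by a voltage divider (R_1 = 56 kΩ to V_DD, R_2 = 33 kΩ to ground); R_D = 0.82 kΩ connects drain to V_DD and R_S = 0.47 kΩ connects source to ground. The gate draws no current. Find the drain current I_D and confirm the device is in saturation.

I_D ≈ 4.5 mA

V_G = V_DD·R_2/(R_1+R_2) = 17×33/89 = 6.3 V.
Assume saturation: I_D = (k_n/2)(V_GS − V_t)² with V_GS = V_G − I_D·R_S = 6.3 − 0.47·I_D.
Substituting gives 0.32·I_D² − 6.32·I_D + 22.1 = 0, with roots I_D = 4.54 or 15.2 mA.
The root I_D = 15.2 mA gives V_GS = -0.837 V ≤ V_t, so take I_D = 4.54 mA.
Then V_GS = 4.17 V and V_DS = V_DD − I_D(R_D+R_S) = 17 − 4.54×1.29 = 11.1 V.
Saturation requires V_DS ≥ V_GS − V_t = 1.77 V; 11.1 ≥ 1.77 ✓.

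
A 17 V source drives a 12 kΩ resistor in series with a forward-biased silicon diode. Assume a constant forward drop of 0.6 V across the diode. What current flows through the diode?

I ≈ 1.4 mA

KVL around the loop: 17 = V_D + I·R = 0.6 + I × 12 kΩ.
So I = (17 − 0.6) / 12 kΩ = 16.4 / 12 = 1.37 mA.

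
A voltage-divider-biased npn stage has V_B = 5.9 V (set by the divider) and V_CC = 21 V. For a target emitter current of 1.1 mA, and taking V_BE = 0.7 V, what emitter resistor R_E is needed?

V_E = V_B − V_BE = 5.9 − 0.7 = 5.2 V.
R_E = V_E / I_E = 5.2 / 1.1 = 4.73 kΩ.

R_E ≈ 4.7 kΩ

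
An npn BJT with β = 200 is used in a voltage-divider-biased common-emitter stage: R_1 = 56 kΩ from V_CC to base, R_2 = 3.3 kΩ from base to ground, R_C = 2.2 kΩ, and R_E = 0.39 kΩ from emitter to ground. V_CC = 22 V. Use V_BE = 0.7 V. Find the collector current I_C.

Thevenize the base divider: V_Th = V_CC·R_2/(R_1+R_2) = 22×3.3/59.3 = 1.22 V, R_Th = R_1‖R_2 = 3.12 kΩ.
Base-emitter loop: V_Th = I_B·R_Th + V_BE + (β+1)I_B·R_E, so I_B = (1.22 − 0.7) / (3.12 + 201×0.39) = 0.00643 mA.
I_C = β·I_B = 200×0.00643 = 1.29 mA, and I_E = (β+1)I_B = 1.29 mA.
V_CE = V_CC − I_C·R_C − I_E·R_E = 22 − 1.29×2.2 − 1.29×0.39 = 18.7 V.
V_CE = 18.7 V > 0.2 V confirms active-region operation.

I_C ≈ 1.3 mA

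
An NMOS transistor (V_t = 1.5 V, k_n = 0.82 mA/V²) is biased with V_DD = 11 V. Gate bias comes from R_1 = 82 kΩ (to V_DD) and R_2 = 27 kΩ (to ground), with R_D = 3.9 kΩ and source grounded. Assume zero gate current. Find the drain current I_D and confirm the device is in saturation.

I_D ≈ 0.62 mA

V_G = V_DD·R_2/(R_1+R_2) = 11×27/109 = 2.72 V. With the source grounded, V_GS = V_G = 2.72 V.
Assume saturation: I_D = (k_n/2)(V_GS − V_t)² = (0.82/2)×(2.72 − 1.5)² = 0.41×1.22² = 0.615 mA.
V_DS = V_DD − I_D·R_D = 11 − 0.615×3.9 = 8.6 V.
Saturation requires V_DS ≥ V_GS − V_t = 1.22 V; 8.6 ≥ 1.22 ✓.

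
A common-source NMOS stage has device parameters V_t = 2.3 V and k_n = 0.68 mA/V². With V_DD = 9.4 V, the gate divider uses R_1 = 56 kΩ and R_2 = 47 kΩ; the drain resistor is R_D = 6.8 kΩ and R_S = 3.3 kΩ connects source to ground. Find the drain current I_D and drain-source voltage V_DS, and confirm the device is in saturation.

I_D ≈ 0.31 mA, V_DS ≈ 6.2 V

V_G = V_DD·R_2/(R_1+R_2) = 9.4×47/103 = 4.29 V.
Assume saturation: I_D = (k_n/2)(V_GS − V_t)² with V_GS = V_G − I_D·R_S = 4.29 − 3.3·I_D.
Substituting gives 3.7·I_D² − 5.46·I_D + 1.35 = 0, with roots I_D = 0.312 or 1.16 mA.
The root I_D = 1.16 mA gives V_GS = 0.45 V ≤ V_t, so take I_D = 0.312 mA.
Then V_GS = 3.26 V and V_DS = V_DD − I_D(R_D+R_S) = 9.4 − 0.312×10.1 = 6.25 V.
Saturation requires V_DS ≥ V_GS − V_t = 0.959 V; 6.25 ≥ 0.959 ✓.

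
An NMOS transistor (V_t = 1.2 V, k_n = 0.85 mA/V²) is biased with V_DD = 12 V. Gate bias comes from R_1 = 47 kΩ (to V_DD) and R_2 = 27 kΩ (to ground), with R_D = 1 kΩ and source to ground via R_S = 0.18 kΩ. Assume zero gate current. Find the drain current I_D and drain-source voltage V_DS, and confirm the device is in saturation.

I_D ≈ 3 mA, V_DS ≈ 8.5 V

V_G = V_DD·R_2/(R_1+R_2) = 12×27/74 = 4.38 V.
Assume saturation: I_D = (k_n/2)(V_GS − V_t)² with V_GS = V_G − I_D·R_S = 4.38 − 0.18·I_D.
Substituting gives 0.0138·I_D² − 1.49·I_D + 4.29 = 0, with roots I_D = 2.97 or 105 mA.
The root I_D = 105 mA gives V_GS = -14.5 V ≤ V_t, so take I_D = 2.97 mA.
Then V_GS = 3.84 V and V_DS = V_DD − I_D(R_D+R_S) = 12 − 2.97×1.18 = 8.49 V.
Saturation requires V_DS ≥ V_GS − V_t = 2.64 V; 8.49 ≥ 2.64 ✓.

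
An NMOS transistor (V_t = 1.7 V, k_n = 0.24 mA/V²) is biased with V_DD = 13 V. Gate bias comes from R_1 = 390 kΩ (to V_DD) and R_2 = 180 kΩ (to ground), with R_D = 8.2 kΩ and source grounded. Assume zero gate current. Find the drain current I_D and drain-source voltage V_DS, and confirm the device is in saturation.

V_G = V_DD·R_2/(R_1+R_2) = 13×180/570 = 4.11 V. With the source grounded, V_GS = V_G = 4.11 V.
Assume saturation: I_D = (k_n/2)(V_GS − V_t)² = (0.24/2)×(4.11 − 1.7)² = 0.12×2.41² = 0.694 mA.
V_DS = V_DD − I_D·R_D = 13 − 0.694×8.2 = 7.31 V.
Saturation requires V_DS ≥ V_GS − V_t = 2.41 V; 7.31 ≥ 2.41 ✓.

I_D ≈ 0.69 mA, V_DS ≈ 7.3 V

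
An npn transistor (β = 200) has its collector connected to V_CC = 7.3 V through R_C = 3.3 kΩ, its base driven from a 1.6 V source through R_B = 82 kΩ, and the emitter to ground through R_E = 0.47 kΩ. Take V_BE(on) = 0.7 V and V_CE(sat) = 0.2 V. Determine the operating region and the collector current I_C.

Assume active. Base-emitter loop: I_B = (V_BB − V_BE)/(R_B + (β+1)R_E) = (1.6 − 0.7)/(82 + 201×0.47) = 0.0051 mA.
I_C = β·I_B = 200×0.0051 = 1.02 mA.
V_CE = V_CC − I_C·R_C − I_E·R_E = 7.3 − 1.02×3.3 − 1.03×0.47 = 3.45 V > V_CE(sat), so the active-region assumption holds.

active; I_C ≈ 1 mA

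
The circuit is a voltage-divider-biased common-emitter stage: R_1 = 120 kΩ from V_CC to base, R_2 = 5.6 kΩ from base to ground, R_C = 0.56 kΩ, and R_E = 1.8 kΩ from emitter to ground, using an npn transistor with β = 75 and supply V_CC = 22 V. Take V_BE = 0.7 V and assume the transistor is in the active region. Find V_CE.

V_CE ≈ 22 V

Thevenize the base divider: V_Th = V_CC·R_2/(R_1+R_2) = 22×5.6/126 = 0.981 V, R_Th = R_1‖R_2 = 5.35 kΩ.
Base-emitter loop: V_Th = I_B·R_Th + V_BE + (β+1)I_B·R_E, so I_B = (0.981 − 0.7) / (5.35 + 76×1.8) = 0.00198 mA.
I_C = β·I_B = 75×0.00198 = 0.148 mA, and I_E = (β+1)I_B = 0.15 mA.
V_CE = V_CC − I_C·R_C − I_E·R_E = 22 − 0.148×0.56 − 0.15×1.8 = 21.6 V.
V_CE = 21.6 V > 0.2 V confirms active-region operation.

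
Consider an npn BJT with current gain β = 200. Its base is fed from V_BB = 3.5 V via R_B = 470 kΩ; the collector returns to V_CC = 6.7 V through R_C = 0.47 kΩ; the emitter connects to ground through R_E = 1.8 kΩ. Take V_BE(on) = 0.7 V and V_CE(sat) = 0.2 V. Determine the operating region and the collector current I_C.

active; I_C ≈ 0.67 mA

Assume active. Base-emitter loop: I_B = (V_BB − V_BE)/(R_B + (β+1)R_E) = (3.5 − 0.7)/(470 + 201×1.8) = 0.00337 mA.
I_C = β·I_B = 200×0.00337 = 0.673 mA.
V_CE = V_CC − I_C·R_C − I_E·R_E = 6.7 − 0.673×0.47 − 0.677×1.8 = 5.17 V > V_CE(sat), so the active-region assumption holds.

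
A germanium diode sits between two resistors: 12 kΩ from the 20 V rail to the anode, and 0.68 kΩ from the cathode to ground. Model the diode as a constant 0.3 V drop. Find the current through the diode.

The two resistors are in series with the diode, so KVL gives 20 = I·12 + 0.3 + I·0.68.
I = (20 − 0.3) / (12 + 0.68) kΩ = 19.7 / 12.7 = 1.55 mA.

I ≈ 1.6 mA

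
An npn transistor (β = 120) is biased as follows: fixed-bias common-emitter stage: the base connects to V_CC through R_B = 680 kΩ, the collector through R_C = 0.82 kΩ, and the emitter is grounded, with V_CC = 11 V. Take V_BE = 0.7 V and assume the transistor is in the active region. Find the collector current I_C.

Base loop: V_CC = I_B·R_B + V_BE, so I_B = (11 − 0.7)/680 kΩ = 0.0151 mA.
In the active region I_C = β·I_B = 120 × 0.0151 = 1.82 mA.
Collector loop: V_CE = V_CC − I_C·R_C = 11 − 1.82×0.82 = 9.51 V.
Since V_CE = 9.51 V > V_CE(sat) ≈ 0.2 V, the transistor is in the active region as assumed.

I_C ≈ 1.8 mA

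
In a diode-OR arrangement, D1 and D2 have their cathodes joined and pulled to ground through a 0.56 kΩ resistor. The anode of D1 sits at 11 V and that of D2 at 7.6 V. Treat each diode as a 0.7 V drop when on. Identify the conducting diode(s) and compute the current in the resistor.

Assume both conduct. Then node N would need to be at both 11−0.7 = 10.3 V and 7.6−0.7 = 6.9 V, which is impossible.
Assume only D1 conducts: V_N = 11 − 0.7 = 10.3 V, so I_R = 10.3/0.56 = 18.4 mA.
Check D2: its anode-to-cathode voltage is 7.6 − 10.3 = -2.7 V < 0.7 V, so it is off. The assumption is consistent.

Only D1 conducts; I_R ≈ 18 mA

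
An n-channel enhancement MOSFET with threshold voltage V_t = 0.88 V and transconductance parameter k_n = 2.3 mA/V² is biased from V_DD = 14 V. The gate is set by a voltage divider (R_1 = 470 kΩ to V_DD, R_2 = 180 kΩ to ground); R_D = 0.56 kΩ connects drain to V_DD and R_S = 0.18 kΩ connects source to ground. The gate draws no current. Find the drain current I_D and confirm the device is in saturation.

V_G = V_DD·R_2/(R_1+R_2) = 14×180/650 = 3.88 V.
Assume saturation: I_D = (k_n/2)(V_GS − V_t)² with V_GS = V_G − I_D·R_S = 3.88 − 0.18·I_D.
Substituting gives 0.0373·I_D² − 2.24·I_D + 10.3 = 0, with roots I_D = 5.03 or 55.1 mA.
The root I_D = 55.1 mA gives V_GS = -6.04 V ≤ V_t, so take I_D = 5.03 mA.
Then V_GS = 2.97 V and V_DS = V_DD − I_D(R_D+R_S) = 14 − 5.03×0.74 = 10.3 V.
Saturation requires V_DS ≥ V_GS − V_t = 2.09 V; 10.3 ≥ 2.09 ✓.

I_D ≈ 5 mA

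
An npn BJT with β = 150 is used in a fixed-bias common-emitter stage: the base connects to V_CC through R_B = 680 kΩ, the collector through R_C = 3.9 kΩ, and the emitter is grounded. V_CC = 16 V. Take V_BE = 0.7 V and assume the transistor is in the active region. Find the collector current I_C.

Base loop: V_CC = I_B·R_B + V_BE, so I_B = (16 − 0.7)/680 kΩ = 0.0225 mA.
In the active region I_C = β·I_B = 150 × 0.0225 = 3.38 mA.
Collector loop: V_CE = V_CC − I_C·R_C = 16 − 3.38×3.9 = 2.84 V.
Since V_CE = 2.84 V > V_CE(sat) ≈ 0.2 V, the transistor is in the active region as assumed.

I_C ≈ 3.4 mA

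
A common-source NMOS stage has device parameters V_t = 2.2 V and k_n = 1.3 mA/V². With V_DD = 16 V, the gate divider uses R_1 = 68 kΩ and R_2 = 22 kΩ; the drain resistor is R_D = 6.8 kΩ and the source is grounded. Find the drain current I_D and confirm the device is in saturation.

V_G = V_DD·R_2/(R_1+R_2) = 16×22/90 = 3.91 V. With the source grounded, V_GS = V_G = 3.91 V.
Assume saturation: I_D = (k_n/2)(V_GS − V_t)² = (1.3/2)×(3.91 − 2.2)² = 0.65×1.71² = 1.9 mA.
V_DS = V_DD − I_D·R_D = 16 − 1.9×6.8 = 3.06 V.
Saturation requires V_DS ≥ V_GS − V_t = 1.71 V; 3.06 ≥ 1.71 ✓.

I_D ≈ 1.9 mA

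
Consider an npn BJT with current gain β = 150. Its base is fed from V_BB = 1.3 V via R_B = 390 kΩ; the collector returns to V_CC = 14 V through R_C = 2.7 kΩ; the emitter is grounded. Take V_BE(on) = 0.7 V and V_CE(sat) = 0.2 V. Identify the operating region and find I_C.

Assume active. Base-emitter loop: I_B = (V_BB − V_BE)/R_B = (1.3 − 0.7)/390 = 0.00154 mA.
I_C = β·I_B = 150×0.00154 = 0.231 mA.
V_CE = V_CC − I_C·R_C = 14 − 0.231×2.7 = 13.4 V > V_CE(sat), so the active-region assumption holds.

active; I_C ≈ 0.23 mA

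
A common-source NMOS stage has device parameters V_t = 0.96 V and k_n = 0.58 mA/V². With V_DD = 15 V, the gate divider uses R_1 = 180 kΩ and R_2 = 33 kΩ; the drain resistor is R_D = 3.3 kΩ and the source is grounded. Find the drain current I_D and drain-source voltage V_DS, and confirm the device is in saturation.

V_G = V_DD·R_2/(R_1+R_2) = 15×33/213 = 2.32 V. With the source grounded, V_GS = V_G = 2.32 V.
Assume saturation: I_D = (k_n/2)(V_GS − V_t)² = (0.58/2)×(2.32 − 0.96)² = 0.29×1.36² = 0.539 mA.
V_DS = V_DD − I_D·R_D = 15 − 0.539×3.3 = 13.2 V.
Saturation requires V_DS ≥ V_GS − V_t = 1.36 V; 13.2 ≥ 1.36 ✓.

I_D ≈ 0.54 mA, V_DS ≈ 13 V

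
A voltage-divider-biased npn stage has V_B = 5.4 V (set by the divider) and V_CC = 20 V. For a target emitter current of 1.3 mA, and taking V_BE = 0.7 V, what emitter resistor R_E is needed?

V_E = V_B − V_BE = 5.4 − 0.7 = 4.7 V.
R_E = V_E / I_E = 4.7 / 1.3 = 3.62 kΩ.

R_E ≈ 3.6 kΩ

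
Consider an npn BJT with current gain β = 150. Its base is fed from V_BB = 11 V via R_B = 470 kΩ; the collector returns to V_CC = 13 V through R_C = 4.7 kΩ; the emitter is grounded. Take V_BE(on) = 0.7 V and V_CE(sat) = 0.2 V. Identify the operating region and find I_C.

saturation; I_C ≈ 2.7 mA

Assume active: I_B = (11 − 0.7)/470 = 0.0219 mA, giving I_C = β·I_B = 3.29 mA.
But then V_CE = 13 − 3.29×4.7 = -2.45 V < V_CE(sat) = 0.2 V — impossible in the active region.
So the transistor is saturated. With V_CE = 0.2 V, I_C = (V_CC − 0.2)/R_C = 12.8/4.7 = 2.72 mA.
Check: β·I_B = 3.29 mA > I_C = 2.72 mA, confirming saturation.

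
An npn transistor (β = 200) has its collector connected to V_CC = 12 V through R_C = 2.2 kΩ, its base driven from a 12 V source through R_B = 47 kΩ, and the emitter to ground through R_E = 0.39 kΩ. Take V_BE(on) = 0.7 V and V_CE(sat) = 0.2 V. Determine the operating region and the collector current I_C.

saturation; I_C ≈ 4.5 mA

Assume active: I_B = (12 − 0.7)/(47 + 201×0.39) = 0.0901 mA, I_C = β·I_B = 18 mA.
Then V_CE = 12 − 18×2.2 − 18.1×0.39 = -34.7 V < 0.2 V — the active assumption fails.
Re-solve with V_CE = 0.2 V. KCL at the emitter: V_E/R_E = (V_BB−0.7−V_E)/R_B + (V_CC−0.2−V_E)/R_C, giving V_E = 1.84 V.
I_C = (V_CC − 0.2 − V_E)/R_C = (11.8 − 1.84)/2.2 = 4.53 mA.
Check: I_B = (11.3 − 1.84)/47 = 0.201 mA, and β·I_B = 40.2 mA > I_C, confirming saturation.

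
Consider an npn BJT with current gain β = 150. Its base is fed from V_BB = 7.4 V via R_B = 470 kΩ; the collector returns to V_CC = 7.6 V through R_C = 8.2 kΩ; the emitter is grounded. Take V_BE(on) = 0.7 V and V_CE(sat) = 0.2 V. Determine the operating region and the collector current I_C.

saturation; I_C ≈ 0.9 mA

Assume active: I_B = (7.4 − 0.7)/470 = 0.0143 mA, giving I_C = β·I_B = 2.14 mA.
But then V_CE = 7.6 − 2.14×8.2 = -9.93 V < V_CE(sat) = 0.2 V — impossible in the active region.
So the transistor is saturated. With V_CE = 0.2 V, I_C = (V_CC − 0.2)/R_C = 7.4/8.2 = 0.902 mA.
Check: β·I_B = 2.14 mA > I_C = 0.902 mA, confirming saturation.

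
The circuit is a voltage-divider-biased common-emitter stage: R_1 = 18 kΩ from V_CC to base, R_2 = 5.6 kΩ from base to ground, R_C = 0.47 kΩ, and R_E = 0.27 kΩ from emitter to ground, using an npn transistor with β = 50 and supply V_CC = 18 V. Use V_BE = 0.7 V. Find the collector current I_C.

Thevenize the base divider: V_Th = V_CC·R_2/(R_1+R_2) = 18×5.6/23.6 = 4.27 V, R_Th = R_1‖R_2 = 4.27 kΩ.
Base-emitter loop: V_Th = I_B·R_Th + V_BE + (β+1)I_B·R_E, so I_B = (4.27 − 0.7) / (4.27 + 51×0.27) = 0.198 mA.
I_C = β·I_B = 50×0.198 = 9.9 mA, and I_E = (β+1)I_B = 10.1 mA.
V_CE = V_CC − I_C·R_C − I_E·R_E = 18 − 9.9×0.47 − 10.1×0.27 = 10.6 V.
V_CE = 10.6 V > 0.2 V confirms active-region operation.

I_C ≈ 9.9 mA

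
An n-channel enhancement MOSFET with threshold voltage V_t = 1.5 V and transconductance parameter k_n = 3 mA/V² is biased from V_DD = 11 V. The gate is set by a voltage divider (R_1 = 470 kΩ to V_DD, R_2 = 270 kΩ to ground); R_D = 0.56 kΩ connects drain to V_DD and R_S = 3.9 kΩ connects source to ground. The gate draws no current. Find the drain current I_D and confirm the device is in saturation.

I_D ≈ 0.5 mA

V_G = V_DD·R_2/(R_1+R_2) = 11×270/740 = 4.01 V.
Assume saturation: I_D = (k_n/2)(V_GS − V_t)² with V_GS = V_G − I_D·R_S = 4.01 − 3.9·I_D.
Substituting gives 22.8·I_D² − 30.4·I_D + 9.48 = 0, with roots I_D = 0.497 or 0.836 mA.
The root I_D = 0.836 mA gives V_GS = 0.753 V ≤ V_t, so take I_D = 0.497 mA.
Then V_GS = 2.08 V and V_DS = V_DD − I_D(R_D+R_S) = 11 − 0.497×4.46 = 8.78 V.
Saturation requires V_DS ≥ V_GS − V_t = 0.576 V; 8.78 ≥ 0.576 ✓.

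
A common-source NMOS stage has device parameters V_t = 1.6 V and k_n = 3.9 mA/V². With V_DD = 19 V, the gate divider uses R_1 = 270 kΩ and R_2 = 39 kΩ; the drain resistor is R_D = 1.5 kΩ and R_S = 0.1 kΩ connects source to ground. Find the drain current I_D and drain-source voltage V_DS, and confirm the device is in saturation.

I_D ≈ 0.96 mA, V_DS ≈ 17 V

V_G = V_DD·R_2/(R_1+R_2) = 19×39/309 = 2.4 V.
Assume saturation: I_D = (k_n/2)(V_GS − V_t)² with V_GS = V_G − I_D·R_S = 2.4 − 0.1·I_D.
Substituting gives 0.0195·I_D² − 1.31·I_D + 1.24 = 0, with roots I_D = 0.961 or 66.3 mA.
The root I_D = 66.3 mA gives V_GS = -4.23 V ≤ V_t, so take I_D = 0.961 mA.
Then V_GS = 2.3 V and V_DS = V_DD − I_D(R_D+R_S) = 19 − 0.961×1.6 = 17.5 V.
Saturation requires V_DS ≥ V_GS − V_t = 0.702 V; 17.5 ≥ 0.702 ✓.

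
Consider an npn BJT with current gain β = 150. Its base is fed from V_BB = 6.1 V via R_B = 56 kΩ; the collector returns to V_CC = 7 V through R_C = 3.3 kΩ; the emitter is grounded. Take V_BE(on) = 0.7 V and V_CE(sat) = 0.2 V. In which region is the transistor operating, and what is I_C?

saturation; I_C ≈ 2.1 mA

Assume active: I_B = (6.1 − 0.7)/56 = 0.0964 mA, giving I_C = β·I_B = 14.5 mA.
But then V_CE = 7 − 14.5×3.3 = -40.7 V < V_CE(sat) = 0.2 V — impossible in the active region.
So the transistor is saturated. With V_CE = 0.2 V, I_C = (V_CC − 0.2)/R_C = 6.8/3.3 = 2.06 mA.
Check: β·I_B = 14.5 mA > I_C = 2.06 mA, confirming saturation.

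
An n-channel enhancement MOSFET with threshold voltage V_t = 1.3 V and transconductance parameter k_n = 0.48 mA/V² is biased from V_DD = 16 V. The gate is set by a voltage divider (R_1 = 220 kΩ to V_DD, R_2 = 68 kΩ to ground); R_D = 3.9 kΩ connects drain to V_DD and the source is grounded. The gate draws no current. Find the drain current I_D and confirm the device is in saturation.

I_D ≈ 1.5 mA

V_G = V_DD·R_2/(R_1+R_2) = 16×68/288 = 3.78 V. With the source grounded, V_GS = V_G = 3.78 V.
Assume saturation: I_D = (k_n/2)(V_GS − V_t)² = (0.48/2)×(3.78 − 1.3)² = 0.24×2.48² = 1.47 mA.
V_DS = V_DD − I_D·R_D = 16 − 1.47×3.9 = 10.3 V.
Saturation requires V_DS ≥ V_GS − V_t = 2.48 V; 10.3 ≥ 2.48 ✓.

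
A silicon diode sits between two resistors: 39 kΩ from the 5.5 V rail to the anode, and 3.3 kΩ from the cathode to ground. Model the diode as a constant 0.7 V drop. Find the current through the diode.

The two resistors are in series with the diode, so KVL gives 5.5 = I·39 + 0.7 + I·3.3.
I = (5.5 − 0.7) / (39 + 3.3) kΩ = 4.8 / 42.3 = 0.113 mA.

I ≈ 0.11 mA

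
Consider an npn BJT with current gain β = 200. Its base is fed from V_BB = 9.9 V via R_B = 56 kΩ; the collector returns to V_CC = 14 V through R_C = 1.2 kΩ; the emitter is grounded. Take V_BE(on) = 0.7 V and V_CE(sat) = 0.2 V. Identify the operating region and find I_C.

saturation; I_C ≈ 12 mA

Assume active: I_B = (9.9 − 0.7)/56 = 0.164 mA, giving I_C = β·I_B = 32.9 mA.
But then V_CE = 14 − 32.9×1.2 = -25.4 V < V_CE(sat) = 0.2 V — impossible in the active region.
So the transistor is saturated. With V_CE = 0.2 V, I_C = (V_CC − 0.2)/R_C = 13.8/1.2 = 11.5 mA.
Check: β·I_B = 32.9 mA > I_C = 11.5 mA, confirming saturation.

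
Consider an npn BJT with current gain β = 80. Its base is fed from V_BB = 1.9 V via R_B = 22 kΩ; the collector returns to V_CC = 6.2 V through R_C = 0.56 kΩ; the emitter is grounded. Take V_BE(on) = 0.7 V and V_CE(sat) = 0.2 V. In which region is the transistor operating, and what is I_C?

Assume active. Base-emitter loop: I_B = (V_BB − V_BE)/R_B = (1.9 − 0.7)/22 = 0.0545 mA.
I_C = β·I_B = 80×0.0545 = 4.36 mA.
V_CE = V_CC − I_C·R_C = 6.2 − 4.36×0.56 = 3.76 V > V_CE(sat), so the active-region assumption holds.

active; I_C ≈ 4.4 mA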